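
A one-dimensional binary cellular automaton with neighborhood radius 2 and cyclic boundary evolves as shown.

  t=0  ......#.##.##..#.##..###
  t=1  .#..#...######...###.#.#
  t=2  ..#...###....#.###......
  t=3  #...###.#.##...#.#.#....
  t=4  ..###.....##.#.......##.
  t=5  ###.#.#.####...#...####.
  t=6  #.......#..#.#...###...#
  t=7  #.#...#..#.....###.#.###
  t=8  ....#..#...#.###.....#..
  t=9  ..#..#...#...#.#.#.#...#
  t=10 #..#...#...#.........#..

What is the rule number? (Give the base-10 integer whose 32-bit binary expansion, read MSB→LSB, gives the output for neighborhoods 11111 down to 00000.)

449000138

  #####|.  b31=0 t=1,i=10
  ####.|.  b30=0 t=1,i=12
  ###.#|.  b29=0 t=1,i=19
  ###..|#  b28=1 t=0,i=23
  ##.##|#  b27=1 t=0,i=10
  ##.#.|.  b26=0 t=1,i=20
  ##..#|#  b25=1 t=0,i=13
  ##...|.  b24=0 t=0,i=0
  #.###|#  b23=1 t=2,i=15
  #.##.|#  b22=1 t=0,i=8
  #.#.#|.  b21=0 t=1,i=21
  #.#..|.  b20=0 t=1,i=1
  #..##|.  b19=0 t=0,i=20
  #..#.|.  b18=0 t=0,i=14
  #...#|#  b17=1 t=1,i=6
  #....|#  b16=1 t=0,i=1
  .####|.  b15=0 t=1,i=9
  .###.|.  b14=0 t=0,i=22
  .##.#|#  b13=1 t=0,i=9
  .##..|#  b12=1 t=0,i=12
  .#.##|.  b11=0 t=0,i=7
  .#.#.|.  b10=0 t=1,i=0
  .#..#|#  b9=1 t=1,i=2
  .#...|.  b8=0 t=1,i=5
  ..###|#  b7=1 t=0,i=21
  ..##.|#  b6=1 t=4,i=10
  ..#.#|.  b5=0 t=0,i=6
  ..#..|.  b4=0 t=1,i=4
  ...##|#  b3=1 t=1,i=7
  ...#.|.  b2=0 t=0,i=5
  ....#|#  b1=1 t=0,i=4
  .....|.  b0=0 t=0,i=2
  bits 00011010110000110011001011001010 = 449000138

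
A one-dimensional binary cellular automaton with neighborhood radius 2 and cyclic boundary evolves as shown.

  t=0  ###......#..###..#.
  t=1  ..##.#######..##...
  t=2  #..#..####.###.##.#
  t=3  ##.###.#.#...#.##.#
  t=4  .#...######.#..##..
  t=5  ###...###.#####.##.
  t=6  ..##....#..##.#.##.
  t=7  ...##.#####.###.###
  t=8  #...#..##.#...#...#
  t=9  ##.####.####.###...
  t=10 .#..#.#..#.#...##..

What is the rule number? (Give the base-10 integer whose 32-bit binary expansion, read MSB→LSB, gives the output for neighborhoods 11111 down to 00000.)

  [31] ##### => #  t=1,i=7
  [30] ####. => .  t=1,i=10
  [29] ###.# => #  t=2,i=9
  [28] ###.. => #  t=0,i=2
  [27] ##.## => .  t=1,i=4
  [26] ##.#. => #  t=3,i=6
  [25] ##..# => #  t=0,i=15
  [24] ##... => #  t=0,i=3
  [23] #.### => .  t=0,i=0
  [22] #.##. => #  t=2,i=15
  [21] #.#.# => #  t=3,i=7
  [20] #.#.. => #  t=3,i=9
  [19] #..## => #  t=0,i=11
  [18] #..#. => .  t=0,i=16
  [17] #...# => .  t=3,i=11
  [16] #.... => .  t=0,i=4
  [15] .#### => #  t=1,i=6
  [14] .###. => .  t=0,i=1
  [13] .##.# => #  t=1,i=3
  [12] .##.. => #  t=1,i=15
  [11] .#.## => .  t=0,i=18
  [10] .#.#. => #  t=3,i=8
  [9] .#..# => #  t=0,i=10
  [8] .#... => #  t=3,i=10
  [7] ..### => .  t=0,i=12
  [6] ..##. => .  t=1,i=2
  [5] ..#.# => .  t=0,i=17
  [4] ..#.. => #  t=0,i=9
  [3] ...## => .  t=1,i=1
  [2] ...#. => #  t=0,i=8
  [1] ....# => #  t=0,i=7
  [0] ..... => #  t=0,i=5
  bits 10110111011110001011011100010111 = 3078141719

3078141719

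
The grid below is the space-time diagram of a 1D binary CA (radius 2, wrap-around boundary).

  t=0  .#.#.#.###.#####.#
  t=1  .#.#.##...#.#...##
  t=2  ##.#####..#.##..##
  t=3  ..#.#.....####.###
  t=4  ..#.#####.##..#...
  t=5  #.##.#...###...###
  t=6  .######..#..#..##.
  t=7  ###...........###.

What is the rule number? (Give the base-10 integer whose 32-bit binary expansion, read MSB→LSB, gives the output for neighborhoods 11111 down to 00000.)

  [31] ##### => .  t=0,i=13
  [30] ####. => .  t=0,i=14
  [29] ###.# => .  t=0,i=9
  [28] ###.. => .  t=2,i=7
  [27] ##.## => #  t=0,i=10
  [26] ##.#. => #  t=0,i=16
  [25] ##..# => .  t=2,i=8
  [24] ##... => #  t=1,i=7
  [23] #.### => .  t=0,i=7
  [22] #.##. => #  t=1,i=5
  [21] #.#.# => #  t=0,i=1
  [20] #.#.. => #  t=1,i=12
  [19] #..## => #  t=2,i=15
  [18] #..#. => .  t=2,i=9
  [17] #...# => .  t=1,i=8
  [16] #.... => #  t=3,i=6
  [15] .#### => #  t=0,i=12
  [14] .###. => .  t=0,i=8
  [13] .##.# => #  t=1,i=17
  [12] .##.. => #  t=1,i=6
  [11] .#.## => #  t=0,i=6
  [10] .#.#. => .  t=0,i=0
  [9] .#..# => .  t=6,i=10
  [8] .#... => #  t=1,i=13
  [7] ..### => #  t=2,i=16
  [6] ..##. => #  t=1,i=16
  [5] ..#.# => #  t=1,i=10
  [4] ..#.. => .  t=4,i=14
  [3] ...## => .  t=1,i=15
  [2] ...#. => .  t=1,i=9
  [1] ....# => #  t=3,i=8
  [0] ..... => #  t=3,i=7
  bits 00001101011110011011100111100011 = 226081251

226081251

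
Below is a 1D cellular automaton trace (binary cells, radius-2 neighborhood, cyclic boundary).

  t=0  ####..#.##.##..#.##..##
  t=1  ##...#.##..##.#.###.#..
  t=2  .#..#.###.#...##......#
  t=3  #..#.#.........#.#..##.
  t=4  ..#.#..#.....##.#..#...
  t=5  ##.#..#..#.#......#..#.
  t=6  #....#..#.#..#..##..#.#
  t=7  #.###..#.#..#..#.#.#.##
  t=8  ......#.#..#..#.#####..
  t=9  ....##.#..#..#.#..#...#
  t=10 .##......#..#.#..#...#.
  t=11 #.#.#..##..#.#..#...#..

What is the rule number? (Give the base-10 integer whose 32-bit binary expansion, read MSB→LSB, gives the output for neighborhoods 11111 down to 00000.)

  #####|#  b31=1 t=0,i=0
  ####.|.  b30=0 t=0,i=2
  ###.#|.  b29=0 t=1,i=18
  ###..|.  b28=0 t=0,i=3
  ##.##|.  b27=0 t=0,i=10
  ##.#.|.  b26=0 t=1,i=13
  ##..#|.  b25=0 t=0,i=4
  ##...|.  b24=0 t=1,i=2
  #.###|.  b23=0 t=1,i=16
  #.##.|#  b22=1 t=0,i=8
  #.#.#|#  b21=1 t=1,i=14
  #.#..|.  b20=0 t=1,i=20
  #..##|#  b19=1 t=0,i=20
  #..#.|#  b18=1 t=0,i=5
  #...#|.  b17=0 t=1,i=3
  #....|#  b16=1 t=2,i=17
  .####|.  b15=0 t=0,i=22
  .###.|.  b14=0 t=1,i=17
  .##.#|.  b13=0 t=0,i=9
  .##..|#  b12=1 t=0,i=12
  .#.##|#  b11=1 t=0,i=7
  .#.#.|#  b10=1 t=2,i=0
  .#..#|.  b9=0 t=1,i=21
  .#...|.  b8=0 t=2,i=11
  ..###|.  b7=0 t=0,i=21
  ..##.|.  b6=0 t=1,i=0
  ..#.#|.  b5=0 t=0,i=6
  ..#..|.  b4=0 t=4,i=7
  ...##|.  b3=0 t=2,i=13
  ...#.|#  b2=1 t=1,i=4
  ....#|#  b1=1 t=2,i=20
  .....|.  b0=0 t=2,i=18
  bits 10000000011011010001110000000110 = 2154634246

2154634246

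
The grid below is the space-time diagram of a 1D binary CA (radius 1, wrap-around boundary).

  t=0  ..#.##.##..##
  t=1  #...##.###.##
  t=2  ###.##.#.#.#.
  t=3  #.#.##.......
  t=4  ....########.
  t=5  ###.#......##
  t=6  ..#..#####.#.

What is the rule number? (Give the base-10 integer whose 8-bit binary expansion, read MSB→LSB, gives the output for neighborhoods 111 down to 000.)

89

  nb ###: next=.  (t=1,i=8, bit7=0)
  nb ##.: next=#  (t=0,i=5, bit6=1)
  nb #.#: next=.  (t=0,i=3, bit5=0)
  nb #..: next=#  (t=0,i=0, bit4=1)
  nb .##: next=#  (t=0,i=4, bit3=1)
  nb .#.: next=.  (t=0,i=2, bit2=0)
  nb ..#: next=.  (t=0,i=1, bit1=0)
  nb ...: next=#  (t=1,i=2, bit0=1)
  bits 01011001 = 89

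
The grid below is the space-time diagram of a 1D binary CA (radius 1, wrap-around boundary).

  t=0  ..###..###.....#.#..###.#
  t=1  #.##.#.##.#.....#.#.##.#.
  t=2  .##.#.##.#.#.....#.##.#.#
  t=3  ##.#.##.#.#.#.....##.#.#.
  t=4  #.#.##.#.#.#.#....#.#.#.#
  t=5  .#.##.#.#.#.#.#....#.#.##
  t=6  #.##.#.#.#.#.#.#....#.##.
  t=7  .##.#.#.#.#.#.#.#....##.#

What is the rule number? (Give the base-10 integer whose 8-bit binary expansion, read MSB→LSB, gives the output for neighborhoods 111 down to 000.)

  ### -> #   bit 7 = 1  t=0,i=3
  ##. -> .   bit 6 = 0  t=0,i=4
  #.# -> #   bit 5 = 1  t=0,i=16
  #.. -> #   bit 4 = 1  t=0,i=0
  .## -> #   bit 3 = 1  t=0,i=2
  .#. -> .   bit 2 = 0  t=0,i=15
  ..# -> .   bit 1 = 0  t=0,i=1
  ... -> .   bit 0 = 0  t=0,i=11
  bits 10111000 = 184

184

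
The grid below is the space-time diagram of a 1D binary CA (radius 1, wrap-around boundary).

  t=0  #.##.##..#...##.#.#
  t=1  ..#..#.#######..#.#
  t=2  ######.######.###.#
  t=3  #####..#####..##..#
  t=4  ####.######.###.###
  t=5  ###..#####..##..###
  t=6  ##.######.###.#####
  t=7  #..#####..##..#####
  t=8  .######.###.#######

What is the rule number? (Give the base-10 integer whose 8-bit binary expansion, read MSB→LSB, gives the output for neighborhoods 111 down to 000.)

  [7] ### => #  t=1,i=8
  [6] ##. => .  t=0,i=0
  [5] #.# => .  t=0,i=1
  [4] #.. => #  t=0,i=7
  [3] .## => #  t=0,i=2
  [2] .#. => #  t=0,i=9
  [1] ..# => #  t=0,i=8
  [0] ... => #  t=0,i=11
  bits 10011111 = 159

159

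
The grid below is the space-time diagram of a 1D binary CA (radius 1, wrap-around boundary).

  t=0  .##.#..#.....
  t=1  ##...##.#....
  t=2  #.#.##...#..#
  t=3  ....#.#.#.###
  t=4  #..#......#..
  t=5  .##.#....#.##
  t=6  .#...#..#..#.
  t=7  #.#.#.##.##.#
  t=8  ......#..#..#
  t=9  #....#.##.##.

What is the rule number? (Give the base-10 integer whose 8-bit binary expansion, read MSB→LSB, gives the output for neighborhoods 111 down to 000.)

26

  nb ###: next=.  (t=3,i=11, bit7=0)
  nb ##.: next=.  (t=0,i=2, bit6=0)
  nb #.#: next=.  (t=0,i=3, bit5=0)
  nb #..: next=#  (t=0,i=5, bit4=1)
  nb .##: next=#  (t=0,i=1, bit3=1)
  nb .#.: next=.  (t=0,i=4, bit2=0)
  nb ..#: next=#  (t=0,i=0, bit1=1)
  nb ...: next=.  (t=0,i=9, bit0=0)
  bits 00011010 = 26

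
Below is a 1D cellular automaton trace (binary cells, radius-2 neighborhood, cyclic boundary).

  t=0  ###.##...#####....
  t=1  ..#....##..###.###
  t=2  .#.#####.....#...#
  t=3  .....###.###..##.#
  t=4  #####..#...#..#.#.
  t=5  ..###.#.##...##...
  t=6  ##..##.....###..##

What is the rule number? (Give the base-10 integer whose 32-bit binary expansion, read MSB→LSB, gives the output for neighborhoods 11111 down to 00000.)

  [31] ##### => #  t=0,i=11
  [30] ####. => #  t=0,i=12
  [29] ###.# => #  t=0,i=2
  [28] ###.. => #  t=0,i=13
  [27] ##.## => .  t=0,i=3
  [26] ##.#. => #  t=3,i=16
  [25] ##..# => .  t=1,i=0
  [24] ##... => .  t=0,i=6
  [23] #.### => .  t=1,i=15
  [22] #.##. => .  t=0,i=4
  [21] #.#.# => .  t=2,i=1
  [20] #.#.. => .  t=3,i=17
  [19] #..## => .  t=1,i=10
  [18] #..#. => #  t=1,i=1
  [17] #...# => #  t=0,i=7
  [16] #.... => #  t=0,i=15
  [15] .#### => .  t=0,i=10
  [14] .###. => .  t=0,i=1
  [13] .##.# => .  t=3,i=15
  [12] .##.. => .  t=0,i=5
  [11] .#.## => .  t=2,i=2
  [10] .#.#. => .  t=2,i=0
  [9] .#..# => .  t=4,i=12
  [8] .#... => #  t=1,i=3
  [7] ..### => .  t=0,i=0
  [6] ..##. => #  t=1,i=7
  [5] ..#.# => #  t=2,i=17
  [4] ..#.. => .  t=1,i=2
  [3] ...## => #  t=0,i=8
  [2] ...#. => .  t=2,i=12
  [1] ....# => #  t=0,i=16
  [0] ..... => #  t=2,i=10
  bits 11110100000001110000000101101011 = 4094099819

4094099819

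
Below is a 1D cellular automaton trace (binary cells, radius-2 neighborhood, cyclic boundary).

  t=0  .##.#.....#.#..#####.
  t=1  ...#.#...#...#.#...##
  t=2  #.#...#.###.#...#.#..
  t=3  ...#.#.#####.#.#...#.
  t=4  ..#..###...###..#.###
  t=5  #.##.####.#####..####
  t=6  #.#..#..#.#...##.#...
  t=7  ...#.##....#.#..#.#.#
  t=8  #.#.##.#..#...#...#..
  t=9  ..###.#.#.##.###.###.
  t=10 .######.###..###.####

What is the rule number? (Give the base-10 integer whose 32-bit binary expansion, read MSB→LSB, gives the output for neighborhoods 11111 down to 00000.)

937446300

  ##### -> .   bit 31 = 0  t=0,i=17
  ####. -> .   bit 30 = 0  t=0,i=18
  ###.# -> #   bit 29 = 1  t=2,i=10
  ###.. -> #   bit 28 = 1  t=0,i=19
  ##.## -> .   bit 27 = 0  t=5,i=1
  ##.#. -> #   bit 26 = 1  t=0,i=3
  ##..# -> #   bit 25 = 1  t=0,i=20
  ##... -> #   bit 24 = 1  t=1,i=0
  #.### -> #   bit 23 = 1  t=2,i=8
  #.##. -> #   bit 22 = 1  t=5,i=2
  #.#.# -> #   bit 21 = 1  t=3,i=5
  #.#.. -> .   bit 20 = 0  t=0,i=4
  #..## -> .   bit 19 = 0  t=0,i=0
  #..#. -> .   bit 18 = 0  t=2,i=20
  #...# -> .   bit 17 = 0  t=1,i=1
  #.... -> .   bit 16 = 0  t=0,i=6
  .#### -> .   bit 15 = 0  t=0,i=16
  .###. -> #   bit 14 = 1  t=2,i=9
  .##.# -> .   bit 13 = 0  t=0,i=2
  .##.. -> .   bit 12 = 0  t=1,i=20
  .#.## -> #   bit 11 = 1  t=2,i=7
  .#.#. -> .   bit 10 = 0  t=0,i=11
  .#..# -> #   bit 9 = 1  t=0,i=13
  .#... -> #   bit 8 = 1  t=0,i=5
  ..### -> #   bit 7 = 1  t=0,i=15
  ..##. -> .   bit 6 = 0  t=0,i=1
  ..#.# -> .   bit 5 = 0  t=0,i=10
  ..#.. -> #   bit 4 = 1  t=1,i=9
  ...## -> #   bit 3 = 1  t=1,i=18
  ...#. -> #   bit 2 = 1  t=0,i=9
  ....# -> .   bit 1 = 0  t=0,i=8
  ..... -> .   bit 0 = 0  t=0,i=7
  bits 00110111111000000100101110011100 = 937446300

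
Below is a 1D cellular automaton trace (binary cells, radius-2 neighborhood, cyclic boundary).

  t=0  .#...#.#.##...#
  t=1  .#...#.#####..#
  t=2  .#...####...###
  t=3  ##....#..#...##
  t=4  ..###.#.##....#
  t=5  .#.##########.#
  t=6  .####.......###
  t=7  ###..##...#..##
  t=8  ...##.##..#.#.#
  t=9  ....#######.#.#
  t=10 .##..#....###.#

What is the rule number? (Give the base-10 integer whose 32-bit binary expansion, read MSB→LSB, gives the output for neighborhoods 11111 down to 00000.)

  #####|.  b31=0 t=1,i=9
  ####.|.  b30=0 t=1,i=10
  ###.#|#  b29=1 t=2,i=14
  ###..|.  b28=0 t=1,i=11
  ##.##|#  b27=1 t=6,i=0
  ##.#.|#  b26=1 t=2,i=0
  ##..#|#  b25=1 t=1,i=12
  ##...|#  b24=1 t=0,i=11
  #.###|#  b23=1 t=1,i=7
  #.##.|#  b22=1 t=0,i=9
  #.#.#|#  b21=1 t=0,i=7
  #.#..|#  b20=1 t=0,i=1
  #..##|#  b19=1 t=4,i=1
  #..#.|#  b18=1 t=1,i=13
  #...#|.  b17=0 t=0,i=3
  #....|#  b16=1 t=3,i=3
  .####|#  b15=1 t=1,i=8
  .###.|#  b14=1 t=2,i=13
  .##.#|#  b13=1 t=8,i=4
  .##..|#  b12=1 t=0,i=10
  .#.##|#  b11=1 t=0,i=8
  .#.#.|.  b10=0 t=0,i=0
  .#..#|.  b9=0 t=3,i=7
  .#...|.  b8=0 t=0,i=2
  ..###|.  b7=0 t=2,i=5
  ..##.|.  b6=0 t=7,i=5
  ..#.#|#  b5=1 t=0,i=5
  ..#..|#  b4=1 t=3,i=6
  ...##|.  b3=0 t=2,i=4
  ...#.|.  b2=0 t=0,i=4
  ....#|#  b1=1 t=3,i=4
  .....|.  b0=0 t=6,i=7
  bits 00101111111111011111100000110010 = 805173298

805173298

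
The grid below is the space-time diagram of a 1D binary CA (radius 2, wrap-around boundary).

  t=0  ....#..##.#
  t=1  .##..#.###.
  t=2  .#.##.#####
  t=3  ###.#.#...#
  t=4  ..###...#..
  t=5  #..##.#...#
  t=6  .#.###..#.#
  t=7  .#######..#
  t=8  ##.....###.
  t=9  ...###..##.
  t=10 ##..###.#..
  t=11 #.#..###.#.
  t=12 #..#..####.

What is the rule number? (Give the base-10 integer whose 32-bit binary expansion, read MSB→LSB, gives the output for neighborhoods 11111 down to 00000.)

916941379

  nb #####: next=.  (t=2,i=8, bit31=0)
  nb ####.: next=.  (t=2,i=9, bit30=0)
  nb ###.#: next=#  (t=2,i=10, bit29=1)
  nb ###..: next=#  (t=1,i=9, bit28=1)
  nb ##.##: next=.  (t=2,i=5, bit27=0)
  nb ##.#.: next=#  (t=0,i=9, bit26=1)
  nb ##..#: next=#  (t=1,i=3, bit25=1)
  nb ##...: next=.  (t=4,i=5, bit24=0)
  nb #.###: next=#  (t=1,i=7, bit23=1)
  nb #.##.: next=.  (t=2,i=3, bit22=0)
  nb #.#.#: next=#  (t=2,i=1, bit21=1)
  nb #.#..: next=.  (t=0,i=10, bit20=0)
  nb #..##: next=.  (t=0,i=6, bit19=0)
  nb #..#.: next=#  (t=1,i=4, bit18=1)
  nb #...#: next=#  (t=3,i=8, bit17=1)
  nb #....: next=#  (t=0,i=1, bit16=1)
  nb .####: next=.  (t=2,i=7, bit15=0)
  nb .###.: next=#  (t=1,i=8, bit14=1)
  nb .##.#: next=#  (t=0,i=8, bit13=1)
  nb .##..: next=.  (t=1,i=2, bit12=0)
  nb .#.##: next=#  (t=1,i=6, bit11=1)
  nb .#.#.: next=.  (t=3,i=5, bit10=0)
  nb .#..#: next=#  (t=0,i=5, bit9=1)
  nb .#...: next=.  (t=0,i=0, bit8=0)
  nb ..###: next=.  (t=3,i=10, bit7=0)
  nb ..##.: next=#  (t=0,i=7, bit6=1)
  nb ..#.#: next=.  (t=1,i=5, bit5=0)
  nb ..#..: next=.  (t=0,i=4, bit4=0)
  nb ...##: next=.  (t=3,i=9, bit3=0)
  nb ...#.: next=.  (t=0,i=3, bit2=0)
  nb ....#: next=#  (t=0,i=2, bit1=1)
  nb .....: next=#  (t=8,i=4, bit0=1)
  bits 00110110101001110110101001000011 = 916941379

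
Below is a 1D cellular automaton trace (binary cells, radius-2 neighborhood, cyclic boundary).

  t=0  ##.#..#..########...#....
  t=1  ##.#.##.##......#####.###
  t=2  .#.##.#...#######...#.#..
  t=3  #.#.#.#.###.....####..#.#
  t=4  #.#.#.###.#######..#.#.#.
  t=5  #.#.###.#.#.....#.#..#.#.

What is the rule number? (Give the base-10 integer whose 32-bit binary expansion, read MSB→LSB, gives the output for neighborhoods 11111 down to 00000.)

  [31] ##### => .  t=0,i=11
  [30] ####. => .  t=0,i=15
  [29] ###.# => #  t=1,i=1
  [28] ###.. => #  t=0,i=16
  [27] ##.## => .  t=1,i=7
  [26] ##.#. => .  t=0,i=2
  [25] ##..# => .  t=3,i=20
  [24] ##... => #  t=0,i=17
  [23] #.### => #  t=1,i=22
  [22] #.##. => .  t=1,i=5
  [21] #.#.# => #  t=1,i=3
  [20] #.#.. => #  t=0,i=3
  [19] #..## => #  t=0,i=8
  [18] #..#. => #  t=0,i=5
  [17] #...# => #  t=0,i=18
  [16] #.... => #  t=0,i=22
  [15] .#### => .  t=0,i=10
  [14] .###. => .  t=3,i=9
  [13] .##.# => #  t=0,i=1
  [12] .##.. => .  t=1,i=9
  [11] .#.## => #  t=1,i=4
  [10] .#.#. => .  t=2,i=21
  [9] .#..# => .  t=0,i=4
  [8] .#... => .  t=0,i=21
  [7] ..### => #  t=0,i=9
  [6] ..##. => #  t=0,i=0
  [5] ..#.# => .  t=2,i=1
  [4] ..#.. => #  t=0,i=6
  [3] ...## => #  t=0,i=24
  [2] ...#. => #  t=0,i=19
  [1] ....# => #  t=0,i=23
  [0] ..... => #  t=1,i=12
  bits 00110001101111110010100011011111 = 834611423

834611423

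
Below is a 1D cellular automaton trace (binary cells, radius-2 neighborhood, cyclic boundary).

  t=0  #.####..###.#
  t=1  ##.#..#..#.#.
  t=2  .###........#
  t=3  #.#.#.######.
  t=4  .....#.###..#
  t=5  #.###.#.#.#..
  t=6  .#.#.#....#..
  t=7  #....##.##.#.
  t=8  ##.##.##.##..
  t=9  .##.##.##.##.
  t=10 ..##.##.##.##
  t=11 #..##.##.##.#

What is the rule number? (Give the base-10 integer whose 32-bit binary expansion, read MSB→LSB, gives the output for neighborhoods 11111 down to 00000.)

2400254223

  nb #####: next=#  (t=3,i=8, bit31=1)
  nb ####.: next=.  (t=0,i=4, bit30=0)
  nb ###.#: next=.  (t=0,i=10, bit29=0)
  nb ###..: next=.  (t=0,i=5, bit28=0)
  nb ##.##: next=#  (t=0,i=1, bit27=1)
  nb ##.#.: next=#  (t=1,i=2, bit26=1)
  nb ##..#: next=#  (t=0,i=6, bit25=1)
  nb ##...: next=#  (t=2,i=4, bit24=1)
  nb #.###: next=.  (t=0,i=2, bit23=0)
  nb #.##.: next=.  (t=0,i=12, bit22=0)
  nb #.#.#: next=.  (t=1,i=11, bit21=0)
  nb #.#..: next=#  (t=1,i=3, bit20=1)
  nb #..##: next=.  (t=0,i=7, bit19=0)
  nb #..#.: next=.  (t=1,i=5, bit18=0)
  nb #...#: next=.  (t=6,i=12, bit17=0)
  nb #....: next=.  (t=2,i=5, bit16=0)
  nb .####: next=#  (t=0,i=3, bit15=1)
  nb .###.: next=#  (t=0,i=9, bit14=1)
  nb .##.#: next=#  (t=0,i=0, bit13=1)
  nb .##..: next=#  (t=8,i=10, bit12=1)
  nb .#.##: next=#  (t=1,i=12, bit11=1)
  nb .#.#.: next=.  (t=1,i=10, bit10=0)
  nb .#..#: next=.  (t=1,i=4, bit9=0)
  nb .#...: next=#  (t=4,i=0, bit8=1)
  nb ..###: next=.  (t=0,i=8, bit7=0)
  nb ..##.: next=.  (t=7,i=5, bit6=0)
  nb ..#.#: next=.  (t=1,i=9, bit5=0)
  nb ..#..: next=.  (t=1,i=6, bit4=0)
  nb ...##: next=#  (t=7,i=4, bit3=1)
  nb ...#.: next=#  (t=2,i=11, bit2=1)
  nb ....#: next=#  (t=2,i=10, bit1=1)
  nb .....: next=#  (t=2,i=6, bit0=1)
  bits 10001111000100001111100100001111 = 2400254223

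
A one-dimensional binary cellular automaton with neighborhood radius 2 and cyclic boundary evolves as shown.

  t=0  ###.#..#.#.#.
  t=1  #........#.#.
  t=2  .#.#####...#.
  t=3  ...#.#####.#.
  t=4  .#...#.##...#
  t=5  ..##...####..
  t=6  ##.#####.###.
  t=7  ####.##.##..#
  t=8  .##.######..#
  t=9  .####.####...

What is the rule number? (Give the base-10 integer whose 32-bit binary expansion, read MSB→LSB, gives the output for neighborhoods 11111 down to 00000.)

3655479707

  #####|#  b31=1 t=2,i=5
  ####.|#  b30=1 t=2,i=6
  ###.#|.  b29=0 t=0,i=2
  ###..|#  b28=1 t=2,i=7
  ##.##|#  b27=1 t=6,i=2
  ##.#.|.  b26=0 t=0,i=3
  ##..#|.  b25=0 t=7,i=10
  ##...|#  b24=1 t=2,i=8
  #.###|#  b23=1 t=0,i=0
  #.##.|#  b22=1 t=4,i=7
  #.#.#|#  b21=1 t=0,i=9
  #.#..|.  b20=0 t=0,i=4
  #..##|.  b19=0 t=7,i=11
  #..#.|.  b18=0 t=0,i=6
  #...#|#  b17=1 t=2,i=9
  #....|.  b16=0 t=1,i=2
  .####|.  b15=0 t=2,i=4
  .###.|.  b14=0 t=0,i=1
  .##.#|#  b13=1 t=6,i=1
  .##..|#  b12=1 t=4,i=8
  .#.##|.  b11=0 t=0,i=12
  .#.#.|.  b10=0 t=0,i=8
  .#..#|.  b9=0 t=0,i=5
  .#...|#  b8=1 t=1,i=1
  ..###|#  b7=1 t=5,i=7
  ..##.|.  b6=0 t=5,i=2
  ..#.#|.  b5=0 t=0,i=7
  ..#..|#  b4=1 t=2,i=11
  ...##|#  b3=1 t=5,i=1
  ...#.|.  b2=0 t=1,i=8
  ....#|#  b1=1 t=1,i=7
  .....|#  b0=1 t=1,i=3
  bits 11011001111000100011000110011011 = 3655479707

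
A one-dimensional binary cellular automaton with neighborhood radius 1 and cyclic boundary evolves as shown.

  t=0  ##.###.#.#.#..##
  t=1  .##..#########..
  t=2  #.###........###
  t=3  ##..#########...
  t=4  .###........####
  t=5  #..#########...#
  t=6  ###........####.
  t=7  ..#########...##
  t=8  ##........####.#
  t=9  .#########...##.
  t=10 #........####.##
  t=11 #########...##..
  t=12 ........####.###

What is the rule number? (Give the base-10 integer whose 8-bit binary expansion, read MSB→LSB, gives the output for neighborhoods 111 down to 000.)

  ###|.  b7=0 t=0,i=0
  ##.|#  b6=1 t=0,i=1
  #.#|#  b5=1 t=0,i=2
  #..|#  b4=1 t=0,i=12
  .##|.  b3=0 t=0,i=3
  .#.|#  b2=1 t=0,i=7
  ..#|#  b1=1 t=0,i=13
  ...|#  b0=1 t=1,i=15
  bits 01110111 = 119

119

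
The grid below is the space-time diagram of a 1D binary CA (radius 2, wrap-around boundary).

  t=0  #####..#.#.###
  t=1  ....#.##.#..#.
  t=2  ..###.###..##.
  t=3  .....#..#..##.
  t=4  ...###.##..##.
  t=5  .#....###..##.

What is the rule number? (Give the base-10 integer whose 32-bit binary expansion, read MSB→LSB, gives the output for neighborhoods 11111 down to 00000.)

  #####|.  b31=0 t=0,i=0
  ####.|.  b30=0 t=0,i=3
  ###.#|.  b29=0 t=2,i=4
  ###..|#  b28=1 t=0,i=4
  ##.##|#  b27=1 t=2,i=5
  ##.#.|#  b26=1 t=1,i=8
  ##..#|.  b25=0 t=0,i=5
  ##...|.  b24=0 t=2,i=13
  #.###|.  b23=0 t=0,i=11
  #.##.|#  b22=1 t=1,i=6
  #.#.#|#  b21=1 t=0,i=9
  #.#..|.  b20=0 t=1,i=9
  #..##|.  b19=0 t=2,i=10
  #..#.|#  b18=1 t=0,i=6
  #...#|.  b17=0 t=2,i=0
  #....|.  b16=0 t=1,i=0
  .####|#  b15=1 t=0,i=12
  .###.|.  b14=0 t=2,i=3
  .##.#|#  b13=1 t=1,i=7
  .##..|#  b12=1 t=2,i=12
  .#.##|.  b11=0 t=0,i=10
  .#.#.|.  b10=0 t=0,i=8
  .#..#|.  b9=0 t=1,i=10
  .#...|.  b8=0 t=1,i=13
  ..###|.  b7=0 t=2,i=2
  ..##.|#  b6=1 t=2,i=11
  ..#.#|#  b5=1 t=0,i=7
  ..#..|#  b4=1 t=1,i=12
  ...##|.  b3=0 t=2,i=1
  ...#.|#  b2=1 t=1,i=3
  ....#|#  b1=1 t=1,i=2
  .....|.  b0=0 t=1,i=1
  bits 00011100011001001011000001110110 = 476360822

476360822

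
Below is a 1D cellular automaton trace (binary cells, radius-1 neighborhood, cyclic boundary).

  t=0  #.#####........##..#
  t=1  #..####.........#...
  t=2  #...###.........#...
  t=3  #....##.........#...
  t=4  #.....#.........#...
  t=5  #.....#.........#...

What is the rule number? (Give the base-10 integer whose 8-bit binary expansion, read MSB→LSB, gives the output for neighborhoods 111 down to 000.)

196

  ### -> #   bit 7 = 1  t=0,i=3
  ##. -> #   bit 6 = 1  t=0,i=0
  #.# -> .   bit 5 = 0  t=0,i=1
  #.. -> .   bit 4 = 0  t=0,i=7
  .## -> .   bit 3 = 0  t=0,i=2
  .#. -> #   bit 2 = 1  t=1,i=0
  ..# -> .   bit 1 = 0  t=0,i=14
  ... -> .   bit 0 = 0  t=0,i=8
  bits 11000100 = 196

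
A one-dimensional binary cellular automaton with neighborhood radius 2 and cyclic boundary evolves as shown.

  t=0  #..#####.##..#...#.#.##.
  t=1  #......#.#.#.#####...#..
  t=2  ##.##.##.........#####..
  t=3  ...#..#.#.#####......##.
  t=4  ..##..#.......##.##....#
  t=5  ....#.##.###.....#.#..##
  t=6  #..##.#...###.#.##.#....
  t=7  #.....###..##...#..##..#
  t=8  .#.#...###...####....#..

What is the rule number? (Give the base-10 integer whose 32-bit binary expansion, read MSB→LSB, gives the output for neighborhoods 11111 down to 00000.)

861028661

  #####|.  b31=0 t=0,i=5
  ####.|.  b30=0 t=0,i=6
  ###.#|#  b29=1 t=0,i=7
  ###..|#  b28=1 t=1,i=17
  ##.##|.  b27=0 t=0,i=8
  ##.#.|.  b26=0 t=0,i=23
  ##..#|#  b25=1 t=0,i=11
  ##...|#  b24=1 t=1,i=18
  #.###|.  b23=0 t=1,i=13
  #.##.|#  b22=1 t=0,i=9
  #.#.#|.  b21=0 t=0,i=19
  #.#..|#  b20=1 t=0,i=0
  #..##|.  b19=0 t=0,i=2
  #..#.|.  b18=0 t=0,i=12
  #...#|#  b17=1 t=0,i=15
  #....|.  b16=0 t=1,i=2
  .####|.  b15=0 t=0,i=4
  .###.|#  b14=1 t=5,i=10
  .##.#|.  b13=0 t=0,i=22
  .##..|.  b12=0 t=0,i=10
  .#.##|.  b11=0 t=0,i=20
  .#.#.|.  b10=0 t=0,i=18
  .#..#|.  b9=0 t=0,i=1
  .#...|#  b8=1 t=0,i=14
  ..###|.  b7=0 t=0,i=3
  ..##.|.  b6=0 t=2,i=0
  ..#.#|#  b5=1 t=0,i=17
  ..#..|#  b4=1 t=0,i=13
  ...##|.  b3=0 t=2,i=16
  ...#.|#  b2=1 t=0,i=16
  ....#|.  b1=0 t=1,i=5
  .....|#  b0=1 t=1,i=3
  bits 00110011010100100100000100110101 = 861028661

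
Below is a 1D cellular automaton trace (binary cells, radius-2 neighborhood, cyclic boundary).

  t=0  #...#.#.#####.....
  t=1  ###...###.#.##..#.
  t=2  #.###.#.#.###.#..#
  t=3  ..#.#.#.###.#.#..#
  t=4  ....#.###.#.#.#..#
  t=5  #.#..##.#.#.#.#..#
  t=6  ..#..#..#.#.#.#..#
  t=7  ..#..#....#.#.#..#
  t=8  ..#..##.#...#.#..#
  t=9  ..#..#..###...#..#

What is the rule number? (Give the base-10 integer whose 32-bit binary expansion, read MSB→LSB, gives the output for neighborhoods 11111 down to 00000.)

3018983890

  nb #####: next=#  (t=0,i=10, bit31=1)
  nb ####.: next=.  (t=0,i=11, bit30=0)
  nb ###.#: next=#  (t=1,i=8, bit29=1)
  nb ###..: next=#  (t=0,i=12, bit28=1)
  nb ##.##: next=.  (t=2,i=1, bit27=0)
  nb ##.#.: next=.  (t=1,i=9, bit26=0)
  nb ##..#: next=#  (t=1,i=14, bit25=1)
  nb ##...: next=#  (t=0,i=13, bit24=1)
  nb #.###: next=#  (t=0,i=8, bit23=1)
  nb #.##.: next=#  (t=1,i=12, bit22=1)
  nb #.#.#: next=#  (t=0,i=6, bit21=1)
  nb #.#..: next=#  (t=2,i=14, bit20=1)
  nb #..##: next=.  (t=2,i=16, bit19=0)
  nb #..#.: next=.  (t=1,i=15, bit18=0)
  nb #...#: next=#  (t=0,i=2, bit17=1)
  nb #....: next=.  (t=0,i=14, bit16=0)
  nb .####: next=.  (t=0,i=9, bit15=0)
  nb .###.: next=.  (t=1,i=1, bit14=0)
  nb .##.#: next=.  (t=2,i=0, bit13=0)
  nb .##..: next=.  (t=1,i=13, bit12=0)
  nb .#.##: next=#  (t=0,i=7, bit11=1)
  nb .#.#.: next=.  (t=0,i=5, bit10=0)
  nb .#..#: next=.  (t=2,i=15, bit9=0)
  nb .#...: next=#  (t=0,i=1, bit8=1)
  nb ..###: next=#  (t=1,i=6, bit7=1)
  nb ..##.: next=#  (t=2,i=17, bit6=1)
  nb ..#.#: next=.  (t=0,i=4, bit5=0)
  nb ..#..: next=#  (t=0,i=0, bit4=1)
  nb ...##: next=.  (t=1,i=5, bit3=0)
  nb ...#.: next=.  (t=0,i=3, bit2=0)
  nb ....#: next=#  (t=0,i=16, bit1=1)
  nb .....: next=.  (t=0,i=15, bit0=0)
  bits 10110011111100100000100111010010 = 3018983890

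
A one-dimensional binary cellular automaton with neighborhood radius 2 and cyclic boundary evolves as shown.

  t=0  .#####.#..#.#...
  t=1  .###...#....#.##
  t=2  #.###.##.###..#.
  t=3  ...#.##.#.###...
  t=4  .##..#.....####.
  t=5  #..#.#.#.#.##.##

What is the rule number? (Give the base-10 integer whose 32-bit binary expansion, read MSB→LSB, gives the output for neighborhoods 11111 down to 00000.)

  nb #####: next=#  (t=0,i=3, bit31=1)
  nb ####.: next=.  (t=0,i=4, bit30=0)
  nb ###.#: next=.  (t=0,i=5, bit29=0)
  nb ###..: next=#  (t=1,i=3, bit28=1)
  nb ##.##: next=#  (t=1,i=0, bit27=1)
  nb ##.#.: next=.  (t=0,i=6, bit26=0)
  nb ##..#: next=#  (t=2,i=12, bit25=1)
  nb ##...: next=#  (t=1,i=4, bit24=1)
  nb #.###: next=.  (t=1,i=1, bit23=0)
  nb #.##.: next=#  (t=1,i=14, bit22=1)
  nb #.#.#: next=.  (t=2,i=0, bit21=0)
  nb #.#..: next=#  (t=0,i=7, bit20=1)
  nb #..##: next=#  (t=4,i=0, bit19=1)
  nb #..#.: next=.  (t=0,i=9, bit18=0)
  nb #...#: next=.  (t=1,i=5, bit17=0)
  nb #....: next=#  (t=0,i=14, bit16=1)
  nb .####: next=#  (t=0,i=2, bit15=1)
  nb .###.: next=#  (t=1,i=2, bit14=1)
  nb .##.#: next=.  (t=1,i=15, bit13=0)
  nb .##..: next=.  (t=4,i=2, bit12=0)
  nb .#.##: next=.  (t=1,i=13, bit11=0)
  nb .#.#.: next=.  (t=0,i=11, bit10=0)
  nb .#..#: next=.  (t=0,i=8, bit9=0)
  nb .#...: next=.  (t=0,i=13, bit8=0)
  nb ..###: next=#  (t=0,i=1, bit7=1)
  nb ..##.: next=.  (t=4,i=1, bit6=0)
  nb ..#.#: next=.  (t=0,i=10, bit5=0)
  nb ..#..: next=#  (t=1,i=7, bit4=1)
  nb ...##: next=.  (t=0,i=0, bit3=0)
  nb ...#.: next=#  (t=1,i=6, bit2=1)
  nb ....#: next=#  (t=0,i=15, bit1=1)
  nb .....: next=.  (t=3,i=0, bit0=0)
  bits 10011011010110011100000010010110 = 2606350486

2606350486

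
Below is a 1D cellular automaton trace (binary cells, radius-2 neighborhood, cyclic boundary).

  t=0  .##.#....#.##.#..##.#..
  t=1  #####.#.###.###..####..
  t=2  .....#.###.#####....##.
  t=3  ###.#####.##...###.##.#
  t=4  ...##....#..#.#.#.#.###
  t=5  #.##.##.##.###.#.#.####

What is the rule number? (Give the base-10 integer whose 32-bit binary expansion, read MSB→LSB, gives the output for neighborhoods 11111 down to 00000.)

  nb #####: next=.  (t=1,i=2, bit31=0)
  nb ####.: next=.  (t=1,i=3, bit30=0)
  nb ###.#: next=.  (t=1,i=4, bit29=0)
  nb ###..: next=#  (t=1,i=14, bit28=1)
  nb ##.##: next=#  (t=1,i=11, bit27=1)
  nb ##.#.: next=#  (t=0,i=3, bit26=1)
  nb ##..#: next=#  (t=1,i=15, bit25=1)
  nb ##...: next=#  (t=2,i=16, bit24=1)
  nb #.###: next=#  (t=1,i=8, bit23=1)
  nb #.##.: next=.  (t=0,i=11, bit22=0)
  nb #.#.#: next=.  (t=1,i=6, bit21=0)
  nb #.#..: next=#  (t=0,i=4, bit20=1)
  nb #..##: next=.  (t=0,i=16, bit19=0)
  nb #..#.: next=#  (t=4,i=11, bit18=1)
  nb #...#: next=.  (t=0,i=22, bit17=0)
  nb #....: next=#  (t=0,i=6, bit16=1)
  nb .####: next=.  (t=1,i=1, bit15=0)
  nb .###.: next=#  (t=1,i=9, bit14=1)
  nb .##.#: next=#  (t=0,i=2, bit13=1)
  nb .##..: next=.  (t=2,i=21, bit12=0)
  nb .#.##: next=#  (t=0,i=10, bit11=1)
  nb .#.#.: next=#  (t=4,i=13, bit10=1)
  nb .#..#: next=.  (t=0,i=15, bit9=0)
  nb .#...: next=.  (t=0,i=5, bit8=0)
  nb ..###: next=.  (t=1,i=0, bit7=0)
  nb ..##.: next=#  (t=0,i=1, bit6=1)
  nb ..#.#: next=#  (t=0,i=9, bit5=1)
  nb ..#..: next=#  (t=4,i=9, bit4=1)
  nb ...##: next=#  (t=0,i=0, bit3=1)
  nb ...#.: next=#  (t=0,i=8, bit2=1)
  nb ....#: next=.  (t=0,i=7, bit1=0)
  nb .....: next=#  (t=2,i=1, bit0=1)
  bits 00011111100101010110110001111101 = 529886333

529886333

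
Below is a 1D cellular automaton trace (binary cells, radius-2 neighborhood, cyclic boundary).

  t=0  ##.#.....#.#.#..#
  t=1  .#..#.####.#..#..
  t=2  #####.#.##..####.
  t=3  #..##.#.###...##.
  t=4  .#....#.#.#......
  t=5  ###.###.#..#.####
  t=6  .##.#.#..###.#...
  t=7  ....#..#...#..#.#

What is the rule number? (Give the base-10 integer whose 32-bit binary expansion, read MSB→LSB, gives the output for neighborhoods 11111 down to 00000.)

  ##### -> .   bit 31 = 0  t=2,i=2
  ####. -> #   bit 30 = 1  t=1,i=8
  ###.# -> #   bit 29 = 1  t=0,i=1
  ###.. -> #   bit 28 = 1  t=3,i=10
  ##.## -> .   bit 27 = 0  t=2,i=16
  ##.#. -> .   bit 26 = 0  t=0,i=2
  ##..# -> #   bit 25 = 1  t=2,i=10
  ##... -> .   bit 24 = 0  t=3,i=11
  #.### -> #   bit 23 = 1  t=1,i=6
  #.##. -> #   bit 22 = 1  t=2,i=8
  #.#.# -> #   bit 21 = 1  t=0,i=11
  #.#.. -> .   bit 20 = 0  t=0,i=3
  #..## -> .   bit 19 = 0  t=0,i=15
  #..#. -> #   bit 18 = 1  t=1,i=3
  #...# -> .   bit 17 = 0  t=1,i=16
  #.... -> .   bit 16 = 0  t=0,i=5
  .#### -> .   bit 15 = 0  t=1,i=7
  .###. -> .   bit 14 = 0  t=0,i=0
  .##.# -> .   bit 13 = 0  t=3,i=4
  .##.. -> #   bit 12 = 1  t=2,i=9
  .#.## -> .   bit 11 = 0  t=1,i=5
  .#.#. -> .   bit 10 = 0  t=0,i=10
  .#..# -> #   bit 9 = 1  t=0,i=14
  .#... -> #   bit 8 = 1  t=0,i=4
  ..### -> .   bit 7 = 0  t=0,i=16
  ..##. -> .   bit 6 = 0  t=3,i=3
  ..#.# -> #   bit 5 = 1  t=0,i=9
  ..#.. -> #   bit 4 = 1  t=1,i=1
  ...## -> .   bit 3 = 0  t=3,i=13
  ...#. -> #   bit 2 = 1  t=0,i=8
  ....# -> #   bit 1 = 1  t=0,i=7
  ..... -> #   bit 0 = 1  t=0,i=6
  bits 01110010111001000001001100110111 = 1927549751

1927549751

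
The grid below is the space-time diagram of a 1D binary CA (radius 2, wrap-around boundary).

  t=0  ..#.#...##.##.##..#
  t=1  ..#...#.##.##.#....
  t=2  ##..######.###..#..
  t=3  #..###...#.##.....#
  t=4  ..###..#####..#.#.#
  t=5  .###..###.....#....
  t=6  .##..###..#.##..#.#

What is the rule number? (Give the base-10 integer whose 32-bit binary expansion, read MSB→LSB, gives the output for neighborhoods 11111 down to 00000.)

617343206

  [31] ##### => .  t=2,i=6
  [30] ####. => .  t=2,i=8
  [29] ###.# => #  t=2,i=9
  [28] ###.. => .  t=2,i=13
  [27] ##.## => .  t=0,i=10
  [26] ##.#. => #  t=1,i=13
  [25] ##..# => .  t=0,i=16
  [24] ##... => .  t=3,i=6
  [23] #.### => #  t=2,i=11
  [22] #.##. => #  t=0,i=11
  [21] #.#.# => .  t=4,i=16
  [20] #.#.. => .  t=0,i=4
  [19] #..## => #  t=2,i=3
  [18] #..#. => .  t=0,i=1
  [17] #...# => #  t=0,i=6
  [16] #.... => #  t=1,i=16
  [15] .#### => #  t=2,i=5
  [14] .###. => #  t=2,i=12
  [13] .##.# => #  t=0,i=9
  [12] .##.. => .  t=0,i=15
  [11] .#.## => #  t=1,i=7
  [10] .#.#. => .  t=0,i=3
  [9] .#..# => .  t=0,i=0
  [8] .#... => .  t=0,i=5
  [7] ..### => #  t=2,i=4
  [6] ..##. => #  t=0,i=8
  [5] ..#.# => #  t=0,i=2
  [4] ..#.. => .  t=0,i=18
  [3] ...## => .  t=0,i=7
  [2] ...#. => #  t=1,i=1
  [1] ....# => #  t=1,i=0
  [0] ..... => .  t=1,i=17
  bits 00100100110010111110100011100110 = 617343206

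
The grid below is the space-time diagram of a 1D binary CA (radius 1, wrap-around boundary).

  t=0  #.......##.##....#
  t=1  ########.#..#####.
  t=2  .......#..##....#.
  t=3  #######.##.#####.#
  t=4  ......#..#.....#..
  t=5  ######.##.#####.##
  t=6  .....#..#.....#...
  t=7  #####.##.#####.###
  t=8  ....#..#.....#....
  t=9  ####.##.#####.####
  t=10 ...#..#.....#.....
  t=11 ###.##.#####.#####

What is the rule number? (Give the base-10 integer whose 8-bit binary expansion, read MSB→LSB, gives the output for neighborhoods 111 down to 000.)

83

  nb ###: next=.  (t=1,i=1, bit7=0)
  nb ##.: next=#  (t=0,i=0, bit6=1)
  nb #.#: next=.  (t=0,i=10, bit5=0)
  nb #..: next=#  (t=0,i=1, bit4=1)
  nb .##: next=.  (t=0,i=8, bit3=0)
  nb .#.: next=.  (t=1,i=9, bit2=0)
  nb ..#: next=#  (t=0,i=7, bit1=1)
  nb ...: next=#  (t=0,i=2, bit0=1)
  bits 01010011 = 83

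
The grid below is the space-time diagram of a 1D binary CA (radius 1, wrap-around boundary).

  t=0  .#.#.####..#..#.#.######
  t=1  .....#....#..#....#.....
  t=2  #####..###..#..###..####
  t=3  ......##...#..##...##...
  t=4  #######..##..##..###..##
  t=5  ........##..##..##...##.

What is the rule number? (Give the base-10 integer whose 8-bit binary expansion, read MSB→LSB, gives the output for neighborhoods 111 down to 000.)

11

  ###|.  b7=0 t=0,i=6
  ##.|.  b6=0 t=0,i=8
  #.#|.  b5=0 t=0,i=0
  #..|.  b4=0 t=0,i=9
  .##|#  b3=1 t=0,i=5
  .#.|.  b2=0 t=0,i=1
  ..#|#  b1=1 t=0,i=10
  ...|#  b0=1 t=1,i=0
  bits 00001011 = 11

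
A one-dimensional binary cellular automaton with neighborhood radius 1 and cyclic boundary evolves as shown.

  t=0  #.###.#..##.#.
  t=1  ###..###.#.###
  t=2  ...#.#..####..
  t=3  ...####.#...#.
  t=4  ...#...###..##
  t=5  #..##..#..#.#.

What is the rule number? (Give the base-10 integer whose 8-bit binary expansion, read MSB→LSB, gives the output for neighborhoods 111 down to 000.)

60

  [7] ### => .  t=0,i=3
  [6] ##. => .  t=0,i=4
  [5] #.# => #  t=0,i=1
  [4] #.. => #  t=0,i=7
  [3] .## => #  t=0,i=2
  [2] .#. => #  t=0,i=0
  [1] ..# => .  t=0,i=8
  [0] ... => .  t=2,i=0
  bits 00111100 = 60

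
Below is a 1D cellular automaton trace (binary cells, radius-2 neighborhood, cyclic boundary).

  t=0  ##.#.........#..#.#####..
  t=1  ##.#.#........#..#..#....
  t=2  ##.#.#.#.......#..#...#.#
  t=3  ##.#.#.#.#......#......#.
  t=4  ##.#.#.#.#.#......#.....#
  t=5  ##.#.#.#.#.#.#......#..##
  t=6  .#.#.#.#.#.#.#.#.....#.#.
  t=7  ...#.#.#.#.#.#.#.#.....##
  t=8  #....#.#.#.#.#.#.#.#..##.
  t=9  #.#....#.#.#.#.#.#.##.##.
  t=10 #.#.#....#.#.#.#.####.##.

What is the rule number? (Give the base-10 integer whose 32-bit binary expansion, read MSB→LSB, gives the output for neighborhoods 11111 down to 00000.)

2708564680

  ##### -> #   bit 31 = 1  t=0,i=20
  ####. -> .   bit 30 = 0  t=0,i=21
  ###.# -> #   bit 29 = 1  t=2,i=1
  ###.. -> .   bit 28 = 0  t=0,i=22
  ##.## -> .   bit 27 = 0  t=9,i=21
  ##.#. -> .   bit 26 = 0  t=0,i=2
  ##..# -> .   bit 25 = 0  t=0,i=23
  ##... -> #   bit 24 = 1  t=7,i=0
  #.### -> .   bit 23 = 0  t=0,i=18
  #.##. -> #   bit 22 = 1  t=3,i=0
  #.#.# -> #   bit 21 = 1  t=1,i=3
  #.#.. -> #   bit 20 = 1  t=0,i=3
  #..## -> .   bit 19 = 0  t=0,i=24
  #..#. -> .   bit 18 = 0  t=0,i=15
  #...# -> .   bit 17 = 0  t=2,i=20
  #.... -> #   bit 16 = 1  t=0,i=5
  .#### -> .   bit 15 = 0  t=0,i=19
  .###. -> #   bit 14 = 1  t=2,i=0
  .##.# -> #   bit 13 = 1  t=0,i=1
  .##.. -> .   bit 12 = 0  t=7,i=24
  .#.## -> #   bit 11 = 1  t=0,i=17
  .#.#. -> .   bit 10 = 0  t=1,i=4
  .#..# -> #   bit 9 = 1  t=0,i=14
  .#... -> .   bit 8 = 0  t=0,i=4
  ..### -> #   bit 7 = 1  t=4,i=24
  ..##. -> #   bit 6 = 1  t=0,i=0
  ..#.# -> .   bit 5 = 0  t=0,i=16
  ..#.. -> .   bit 4 = 0  t=0,i=13
  ...## -> #   bit 3 = 1  t=1,i=24
  ...#. -> .   bit 2 = 0  t=0,i=12
  ....# -> .   bit 1 = 0  t=0,i=11
  ..... -> .   bit 0 = 0  t=0,i=6
  bits 10100001011100010110101011001000 = 2708564680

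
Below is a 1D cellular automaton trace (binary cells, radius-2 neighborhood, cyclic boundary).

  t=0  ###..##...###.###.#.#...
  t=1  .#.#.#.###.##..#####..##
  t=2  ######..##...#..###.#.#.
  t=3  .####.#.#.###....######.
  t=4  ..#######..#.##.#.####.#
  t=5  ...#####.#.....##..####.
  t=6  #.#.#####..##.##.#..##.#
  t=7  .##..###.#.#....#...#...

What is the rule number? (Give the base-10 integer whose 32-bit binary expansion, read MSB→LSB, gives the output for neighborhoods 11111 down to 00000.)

3877880909

  #####|#  b31=1 t=1,i=17
  ####.|#  b30=1 t=1,i=18
  ###.#|#  b29=1 t=0,i=12
  ###..|.  b28=0 t=0,i=2
  ##.##|.  b27=0 t=0,i=13
  ##.#.|#  b26=1 t=0,i=17
  ##..#|#  b25=1 t=0,i=3
  ##...|#  b24=1 t=0,i=7
  #.###|.  b23=0 t=0,i=14
  #.##.|.  b22=0 t=1,i=11
  #.#.#|#  b21=1 t=0,i=18
  #.#..|.  b20=0 t=0,i=20
  #..##|.  b19=0 t=0,i=4
  #..#.|.  b18=0 t=4,i=10
  #...#|#  b17=1 t=0,i=8
  #....|#  b16=1 t=3,i=14
  .####|#  b15=1 t=1,i=16
  .###.|#  b14=1 t=0,i=1
  .##.#|.  b13=0 t=1,i=23
  .##..|.  b12=0 t=0,i=6
  .#.##|.  b11=0 t=1,i=6
  .#.#.|#  b10=1 t=0,i=19
  .#..#|.  b9=0 t=2,i=14
  .#...|.  b8=0 t=0,i=21
  ..###|.  b7=0 t=0,i=0
  ..##.|#  b6=1 t=0,i=5
  ..#.#|.  b5=0 t=4,i=11
  ..#..|.  b4=0 t=2,i=13
  ...##|#  b3=1 t=0,i=9
  ...#.|#  b2=1 t=2,i=12
  ....#|.  b1=0 t=3,i=15
  .....|#  b0=1 t=5,i=12
  bits 11100111001000111100010001001101 = 3877880909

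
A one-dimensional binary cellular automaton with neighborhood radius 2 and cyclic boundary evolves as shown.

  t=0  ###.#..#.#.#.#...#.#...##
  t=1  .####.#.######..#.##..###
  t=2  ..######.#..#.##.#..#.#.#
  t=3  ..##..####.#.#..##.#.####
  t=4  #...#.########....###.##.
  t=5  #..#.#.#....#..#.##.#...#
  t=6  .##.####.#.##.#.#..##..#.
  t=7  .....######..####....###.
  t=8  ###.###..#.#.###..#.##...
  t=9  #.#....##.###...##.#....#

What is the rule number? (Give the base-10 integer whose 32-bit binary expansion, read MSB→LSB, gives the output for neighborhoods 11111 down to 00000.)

1714785437

  ##### -> .   bit 31 = 0  t=0,i=0
  ####. -> #   bit 30 = 1  t=0,i=1
  ###.# -> #   bit 29 = 1  t=0,i=2
  ###.. -> .   bit 28 = 0  t=1,i=13
  ##.## -> .   bit 27 = 0  t=1,i=0
  ##.#. -> #   bit 26 = 1  t=0,i=3
  ##..# -> #   bit 25 = 1  t=1,i=14
  ##... -> .   bit 24 = 0  t=4,i=14
  #.### -> .   bit 23 = 0  t=1,i=1
  #.##. -> .   bit 22 = 0  t=1,i=18
  #.#.# -> #   bit 21 = 1  t=0,i=9
  #.#.. -> #   bit 20 = 1  t=0,i=4
  #..## -> .   bit 19 = 0  t=1,i=21
  #..#. -> #   bit 18 = 1  t=0,i=6
  #...# -> .   bit 17 = 0  t=0,i=15
  #.... -> #   bit 16 = 1  t=4,i=15
  .#### -> #   bit 15 = 1  t=0,i=24
  .###. -> .   bit 14 = 0  t=1,i=23
  .##.# -> .   bit 13 = 0  t=2,i=15
  .##.. -> .   bit 12 = 0  t=1,i=19
  .#.## -> #   bit 11 = 1  t=1,i=7
  .#.#. -> #   bit 10 = 1  t=0,i=8
  .#..# -> .   bit 9 = 0  t=0,i=5
  .#... -> .   bit 8 = 0  t=0,i=14
  ..### -> #   bit 7 = 1  t=0,i=23
  ..##. -> .   bit 6 = 0  t=3,i=2
  ..#.# -> .   bit 5 = 0  t=0,i=7
  ..#.. -> #   bit 4 = 1  t=5,i=12
  ...## -> #   bit 3 = 1  t=0,i=22
  ...#. -> #   bit 2 = 1  t=0,i=16
  ....# -> .   bit 1 = 0  t=4,i=16
  ..... -> #   bit 0 = 1  t=7,i=1
  bits 01100110001101011000110010011101 = 1714785437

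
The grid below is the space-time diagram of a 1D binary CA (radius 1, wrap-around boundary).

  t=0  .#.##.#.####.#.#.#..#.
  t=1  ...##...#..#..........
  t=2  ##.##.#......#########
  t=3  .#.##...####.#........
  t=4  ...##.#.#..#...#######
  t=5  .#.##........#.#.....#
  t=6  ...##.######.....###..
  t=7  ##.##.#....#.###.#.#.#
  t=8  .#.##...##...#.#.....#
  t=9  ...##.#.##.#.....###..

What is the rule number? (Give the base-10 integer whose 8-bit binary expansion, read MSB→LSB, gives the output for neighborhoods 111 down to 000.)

73

  ###|.  b7=0 t=0,i=9
  ##.|#  b6=1 t=0,i=4
  #.#|.  b5=0 t=0,i=2
  #..|.  b4=0 t=0,i=18
  .##|#  b3=1 t=0,i=3
  .#.|.  b2=0 t=0,i=1
  ..#|.  b1=0 t=0,i=0
  ...|#  b0=1 t=1,i=0
  bits 01001001 = 73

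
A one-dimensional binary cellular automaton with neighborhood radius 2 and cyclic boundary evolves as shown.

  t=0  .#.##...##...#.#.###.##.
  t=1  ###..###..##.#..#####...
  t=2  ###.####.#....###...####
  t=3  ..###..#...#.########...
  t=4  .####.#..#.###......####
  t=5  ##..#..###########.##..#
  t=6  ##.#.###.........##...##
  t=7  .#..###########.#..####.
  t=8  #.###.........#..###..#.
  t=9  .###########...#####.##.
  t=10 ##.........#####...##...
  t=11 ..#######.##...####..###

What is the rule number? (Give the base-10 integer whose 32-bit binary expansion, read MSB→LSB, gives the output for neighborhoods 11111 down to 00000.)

  ##### -> .   bit 31 = 0  t=1,i=18
  ####. -> .   bit 30 = 0  t=1,i=19
  ###.# -> #   bit 29 = 1  t=0,i=19
  ###.. -> #   bit 28 = 1  t=1,i=2
  ##.## -> #   bit 27 = 1  t=0,i=20
  ##.#. -> .   bit 26 = 0  t=1,i=12
  ##..# -> .   bit 25 = 0  t=0,i=23
  ##... -> #   bit 24 = 1  t=0,i=5
  #.### -> #   bit 23 = 1  t=0,i=17
  #.##. -> .   bit 22 = 0  t=0,i=3
  #.#.# -> .   bit 21 = 0  t=0,i=15
  #.#.. -> .   bit 20 = 0  t=1,i=13
  #..## -> #   bit 19 = 1  t=1,i=4
  #..#. -> #   bit 18 = 1  t=0,i=0
  #...# -> #   bit 17 = 1  t=0,i=6
  #.... -> #   bit 16 = 1  t=2,i=11
  .#### -> .   bit 15 = 0  t=1,i=17
  .###. -> #   bit 14 = 1  t=0,i=18
  .##.# -> .   bit 13 = 0  t=1,i=11
  .##.. -> .   bit 12 = 0  t=0,i=4
  .#.## -> #   bit 11 = 1  t=0,i=2
  .#.#. -> .   bit 10 = 0  t=0,i=14
  .#..# -> #   bit 9 = 1  t=1,i=14
  .#... -> .   bit 8 = 0  t=2,i=10
  ..### -> #   bit 7 = 1  t=1,i=0
  ..##. -> .   bit 6 = 0  t=0,i=8
  ..#.# -> #   bit 5 = 1  t=0,i=1
  ..#.. -> .   bit 4 = 0  t=3,i=7
  ...## -> #   bit 3 = 1  t=0,i=7
  ...#. -> .   bit 2 = 0  t=0,i=12
  ....# -> .   bit 1 = 0  t=2,i=12
  ..... -> #   bit 0 = 1  t=3,i=23
  bits 00111001100011110100101010101001 = 965692073

965692073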